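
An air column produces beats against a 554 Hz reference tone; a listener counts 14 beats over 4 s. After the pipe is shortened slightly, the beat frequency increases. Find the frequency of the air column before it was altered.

Beat frequency = 14/4 = 3.5 Hz.
|f − 554| = 3.5, so the air column was at either 550.5 Hz or 557.5 Hz.
A shorter pipe has a higher fundamental; the adjustment raises the air column's frequency.
The beat rate rose, so the adjustment moved the air column further from 554 Hz — it was already above the reference.

557.5 Hz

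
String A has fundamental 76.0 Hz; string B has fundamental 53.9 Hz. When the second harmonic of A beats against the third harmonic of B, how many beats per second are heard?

Second harmonic of the first: 2·76.0 = 152.0 Hz.
Third harmonic of the second: 3·53.9 = 161.7 Hz.
f_beat = |152.0 − 161.7| = 9.7 Hz.

9.7 Hz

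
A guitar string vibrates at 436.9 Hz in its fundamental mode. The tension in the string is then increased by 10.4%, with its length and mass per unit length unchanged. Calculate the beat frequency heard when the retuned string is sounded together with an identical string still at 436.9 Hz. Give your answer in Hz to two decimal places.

22.16 Hz

For a string, f ∝ √T, so the new frequency is 436.9·√1.104 = 459.0570 Hz.
f_beat = |459.0570 − 436.9| = 22.16 Hz.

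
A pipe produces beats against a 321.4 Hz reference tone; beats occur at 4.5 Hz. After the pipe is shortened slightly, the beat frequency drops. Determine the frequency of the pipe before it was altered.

|f − 321.4| = 4.5, so the pipe was at either 316.9 Hz or 325.9 Hz.
A shorter pipe has a higher fundamental; the adjustment raises the pipe's frequency.
The beat rate fell, so the adjustment moved the pipe toward 321.4 Hz — it must have started below the reference.

316.9 Hz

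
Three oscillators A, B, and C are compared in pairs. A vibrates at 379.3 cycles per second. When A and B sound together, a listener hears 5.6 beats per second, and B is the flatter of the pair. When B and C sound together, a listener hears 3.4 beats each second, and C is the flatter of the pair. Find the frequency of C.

B is below A, so f_B = 379.3 − 5.6 = 373.7 Hz.
C is below B, so f_C = 373.7 − 3.4 = 370.3 Hz.

370.3 Hz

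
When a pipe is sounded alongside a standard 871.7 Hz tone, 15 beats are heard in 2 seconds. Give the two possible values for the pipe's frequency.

Beat frequency = 15/2 = 7.5 Hz.
|f − 871.7| = 7.5, so f = 871.7 ± 7.5.

864.2 Hz or 879.2 Hz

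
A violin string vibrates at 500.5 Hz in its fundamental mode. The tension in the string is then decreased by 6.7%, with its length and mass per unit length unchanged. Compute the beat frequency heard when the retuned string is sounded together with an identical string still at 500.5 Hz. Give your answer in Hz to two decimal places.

For a string, f ∝ √T, so the new frequency is 500.5·√0.933 = 483.4426 Hz.
f_beat = |483.4426 − 500.5| = 17.06 Hz.

17.06 Hz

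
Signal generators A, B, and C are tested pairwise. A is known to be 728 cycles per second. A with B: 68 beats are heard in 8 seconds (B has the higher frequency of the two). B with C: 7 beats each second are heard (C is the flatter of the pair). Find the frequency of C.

729.5 Hz

A–B: Beat frequency = 68/8 = 8.5 Hz.
B is above A, so f_B = 728 + 8.5 = 736.5 Hz.
C is below B, so f_C = 736.5 − 7 = 729.5 Hz.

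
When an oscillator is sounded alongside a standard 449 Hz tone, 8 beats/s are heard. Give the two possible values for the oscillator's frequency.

441 Hz or 457 Hz

|f − 449| = 8, so f = 449 ± 8.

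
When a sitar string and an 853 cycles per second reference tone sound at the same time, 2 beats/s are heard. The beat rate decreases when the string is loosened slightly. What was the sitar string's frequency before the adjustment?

|f − 853| = 2, so the sitar string was at either 851 Hz or 855 Hz.
Reducing tension lowers a string's frequency; the adjustment lowers the sitar string's frequency.
The beat rate fell, so the adjustment moved the sitar string toward 853 Hz — it must have started above the reference.

855 Hz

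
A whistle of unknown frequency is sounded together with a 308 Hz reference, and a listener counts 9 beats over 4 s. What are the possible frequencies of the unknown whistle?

Beat frequency = 9/4 = 2.25 Hz.
|f − 308| = 2.25, so f = 308 ± 2.25.

305.75 Hz or 310.25 Hz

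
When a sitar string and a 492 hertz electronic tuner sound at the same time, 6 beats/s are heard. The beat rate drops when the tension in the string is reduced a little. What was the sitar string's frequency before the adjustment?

498 Hz

|f − 492| = 6, so the sitar string was at either 486 Hz or 498 Hz.
Lower tension means lower frequency; the adjustment lowers the sitar string's frequency.
The beat rate fell, so the adjustment moved the sitar string toward 492 Hz — it must have started above the reference.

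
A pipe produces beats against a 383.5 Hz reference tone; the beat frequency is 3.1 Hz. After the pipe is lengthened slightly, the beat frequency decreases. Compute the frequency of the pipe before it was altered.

386.6 Hz

|f − 383.5| = 3.1, so the pipe was at either 380.4 Hz or 386.6 Hz.
A longer pipe has a lower fundamental; the adjustment lowers the pipe's frequency.
The beat rate fell, so the adjustment moved the pipe toward 383.5 Hz — it must have started above the reference.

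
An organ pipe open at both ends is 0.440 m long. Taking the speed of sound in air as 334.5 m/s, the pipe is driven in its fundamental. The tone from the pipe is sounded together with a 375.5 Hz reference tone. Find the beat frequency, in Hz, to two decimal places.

Open pipe: f_n = n·v/(2L) = 1·334.5/(2·0.440) = 380.1136 Hz.
f_beat = |380.1136 − 375.5| = 4.61 Hz.

4.61 Hz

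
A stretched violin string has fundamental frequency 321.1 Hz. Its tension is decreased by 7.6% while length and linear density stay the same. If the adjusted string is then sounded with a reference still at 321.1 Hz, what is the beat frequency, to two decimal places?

For a string, f ∝ √T, so the new frequency is 321.1·√0.924 = 308.6571 Hz.
f_beat = |308.6571 − 321.1| = 12.44 Hz.

12.44 Hz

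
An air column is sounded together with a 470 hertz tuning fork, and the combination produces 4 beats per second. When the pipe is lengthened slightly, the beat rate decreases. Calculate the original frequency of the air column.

474 Hz

|f − 470| = 4, so the air column was at either 466 Hz or 474 Hz.
A longer pipe has a lower fundamental; the adjustment lowers the air column's frequency.
The beat rate fell, so the adjustment moved the air column toward 470 Hz — it must have started above the reference.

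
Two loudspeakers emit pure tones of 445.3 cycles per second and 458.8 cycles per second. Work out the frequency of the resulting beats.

The beat frequency equals the magnitude of the frequency difference.
|445.3 − 458.8| = 13.5 Hz.

13.5 Hz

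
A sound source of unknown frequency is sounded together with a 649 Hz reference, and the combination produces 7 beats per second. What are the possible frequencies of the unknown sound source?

642 Hz or 656 Hz

|f − 649| = 7, so f = 649 ± 7.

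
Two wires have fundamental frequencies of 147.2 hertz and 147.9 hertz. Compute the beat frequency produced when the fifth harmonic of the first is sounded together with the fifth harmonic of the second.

3.5 Hz

Fifth harmonic of the first: 5·147.2 = 736.0 Hz.
Fifth harmonic of the second: 5·147.9 = 739.5 Hz.
f_beat = |736.0 − 739.5| = 3.5 Hz.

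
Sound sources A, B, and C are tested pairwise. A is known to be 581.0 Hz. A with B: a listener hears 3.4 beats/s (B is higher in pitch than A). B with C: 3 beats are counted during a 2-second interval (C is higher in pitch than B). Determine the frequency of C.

B is above A, so f_B = 581.0 + 3.4 = 584.4 Hz.
B–C: Beat frequency = 3/2 = 1.5 Hz.
C is above B, so f_C = 584.4 + 1.5 = 585.9 Hz.

585.9 Hz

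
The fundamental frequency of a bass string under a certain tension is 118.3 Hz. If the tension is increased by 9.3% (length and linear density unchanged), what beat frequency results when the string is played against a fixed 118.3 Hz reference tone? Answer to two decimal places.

5.38 Hz

For a string, f ∝ √T, so the new frequency is 118.3·√1.093 = 123.6787 Hz.
f_beat = |123.6787 − 118.3| = 5.38 Hz.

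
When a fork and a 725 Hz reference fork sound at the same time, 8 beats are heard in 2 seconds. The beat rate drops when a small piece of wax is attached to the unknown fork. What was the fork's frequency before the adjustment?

Beat frequency = 8/2 = 4 Hz.
|f − 725| = 4, so the fork was at either 721 Hz or 729 Hz.
Loading a fork with wax lowers its frequency; the adjustment lowers the fork's frequency.
The beat rate fell, so the adjustment moved the fork toward 725 Hz — it must have started above the reference.

729 Hz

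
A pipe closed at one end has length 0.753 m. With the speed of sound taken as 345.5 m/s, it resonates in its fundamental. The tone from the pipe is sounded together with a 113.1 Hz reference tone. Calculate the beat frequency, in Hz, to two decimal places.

1.61 Hz

Closed pipe (odd harmonics): f_n = n·v/(4L) = 1·345.5/(4·0.753) = 114.7078 Hz.
f_beat = |114.7078 − 113.1| = 1.61 Hz.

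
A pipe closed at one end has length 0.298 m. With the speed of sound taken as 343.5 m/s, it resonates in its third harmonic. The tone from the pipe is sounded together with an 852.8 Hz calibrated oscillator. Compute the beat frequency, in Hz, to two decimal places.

Closed pipe (odd harmonics): f_n = n·v/(4L) = 3·343.5/(4·0.298) = 864.5134 Hz.
f_beat = |864.5134 − 852.8| = 11.71 Hz.

11.71 Hz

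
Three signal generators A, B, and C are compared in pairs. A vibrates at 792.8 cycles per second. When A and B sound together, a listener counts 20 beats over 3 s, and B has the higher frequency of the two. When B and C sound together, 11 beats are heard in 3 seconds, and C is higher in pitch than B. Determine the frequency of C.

803.1333 Hz

A–B: Beat frequency = 20/3 = 6.6667 Hz.
B is above A, so f_B = 792.8 + 6.6667 = 799.4667 Hz.
B–C: Beat frequency = 11/3 = 3.6667 Hz.
C is above B, so f_C = 799.4667 + 3.6667 = 803.1333 Hz.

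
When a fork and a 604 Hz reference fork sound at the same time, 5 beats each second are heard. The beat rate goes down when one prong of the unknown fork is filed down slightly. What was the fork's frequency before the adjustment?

|f − 604| = 5, so the fork was at either 599 Hz or 609 Hz.
Filing a prong removes mass and raises the fork's frequency; the adjustment raises the fork's frequency.
The beat rate fell, so the adjustment moved the fork toward 604 Hz — it must have started below the reference.

599 Hz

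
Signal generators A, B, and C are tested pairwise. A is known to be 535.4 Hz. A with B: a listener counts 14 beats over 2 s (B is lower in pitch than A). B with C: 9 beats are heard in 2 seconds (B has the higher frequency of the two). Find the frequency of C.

523.9 Hz

A–B: Beat frequency = 14/2 = 7 Hz.
B is below A, so f_B = 535.4 − 7 = 528.4 Hz.
B–C: Beat frequency = 9/2 = 4.5 Hz.
C is below B, so f_C = 528.4 − 4.5 = 523.9 Hz.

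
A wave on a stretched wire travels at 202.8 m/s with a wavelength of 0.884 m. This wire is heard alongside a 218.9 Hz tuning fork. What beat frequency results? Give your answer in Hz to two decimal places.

10.51 Hz

Source frequency f = v/λ = 202.8/0.884 = 229.4118 Hz.
f_beat = |229.4118 − 218.9| = 10.51 Hz.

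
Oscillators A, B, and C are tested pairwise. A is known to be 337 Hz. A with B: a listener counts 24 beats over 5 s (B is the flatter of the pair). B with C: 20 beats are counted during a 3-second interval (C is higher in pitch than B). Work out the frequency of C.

338.8667 Hz

A–B: Beat frequency = 24/5 = 4.8 Hz.
B is below A, so f_B = 337 − 4.8 = 332.2 Hz.
B–C: Beat frequency = 20/3 = 6.6667 Hz.
C is above B, so f_C = 332.2 + 6.6667 = 338.8667 Hz.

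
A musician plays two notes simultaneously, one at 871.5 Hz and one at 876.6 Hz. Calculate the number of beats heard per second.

f_beat = |f₁ − f₂|.
|871.5 − 876.6| = 5.1 Hz.

5.1 Hz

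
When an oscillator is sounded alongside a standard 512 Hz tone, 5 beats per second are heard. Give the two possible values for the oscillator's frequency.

507 Hz or 517 Hz

|f − 512| = 5, so f = 512 ± 5.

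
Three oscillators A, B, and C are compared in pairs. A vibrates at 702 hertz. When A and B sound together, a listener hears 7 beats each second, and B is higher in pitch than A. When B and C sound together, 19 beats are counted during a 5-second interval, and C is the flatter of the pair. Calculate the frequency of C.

B is above A, so f_B = 702 + 7 = 709 Hz.
B–C: Beat frequency = 19/5 = 3.8 Hz.
C is below B, so f_C = 709 − 3.8 = 705.2 Hz.

705.2 Hz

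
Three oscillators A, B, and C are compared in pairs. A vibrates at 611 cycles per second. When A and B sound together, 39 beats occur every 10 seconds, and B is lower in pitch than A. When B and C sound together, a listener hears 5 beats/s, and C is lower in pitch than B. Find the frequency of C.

A–B: Beat frequency = 39/10 = 3.9 Hz.
B is below A, so f_B = 611 − 3.9 = 607.1 Hz.
C is below B, so f_C = 607.1 − 5 = 602.1 Hz.

602.1 Hz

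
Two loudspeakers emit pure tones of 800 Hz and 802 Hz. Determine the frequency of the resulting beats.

2 Hz

Beats arise from superposition of two nearby frequencies; the beat rate is |f₁ − f₂|.
|800 − 802| = 2 Hz.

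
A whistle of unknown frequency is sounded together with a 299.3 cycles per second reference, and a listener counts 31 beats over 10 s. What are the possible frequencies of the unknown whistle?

296.2 Hz or 302.4 Hz

Beat frequency = 31/10 = 3.1 Hz.
|f − 299.3| = 3.1, so f = 299.3 ± 3.1.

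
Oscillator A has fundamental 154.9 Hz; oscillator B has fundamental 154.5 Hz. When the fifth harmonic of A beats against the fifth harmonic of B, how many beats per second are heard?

2.0 Hz

Fifth harmonic of the first: 5·154.9 = 774.5 Hz.
Fifth harmonic of the second: 5·154.5 = 772.5 Hz.
f_beat = |774.5 − 772.5| = 2.0 Hz.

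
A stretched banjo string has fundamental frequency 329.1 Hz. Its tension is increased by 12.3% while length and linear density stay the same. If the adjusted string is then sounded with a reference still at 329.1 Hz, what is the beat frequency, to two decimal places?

19.65 Hz

For a string, f ∝ √T, so the new frequency is 329.1·√1.123 = 348.7528 Hz.
f_beat = |348.7528 − 329.1| = 19.65 Hz.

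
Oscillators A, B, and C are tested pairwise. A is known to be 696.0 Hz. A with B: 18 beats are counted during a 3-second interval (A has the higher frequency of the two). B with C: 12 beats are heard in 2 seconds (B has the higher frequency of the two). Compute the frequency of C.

684 Hz

A–B: Beat frequency = 18/3 = 6 Hz.
B is below A, so f_B = 696.0 − 6 = 690 Hz.
B–C: Beat frequency = 12/2 = 6 Hz.
C is below B, so f_C = 690 − 6 = 684 Hz.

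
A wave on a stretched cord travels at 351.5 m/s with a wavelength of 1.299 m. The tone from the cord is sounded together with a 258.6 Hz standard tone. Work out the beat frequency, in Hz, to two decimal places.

11.99 Hz

Source frequency f = v/λ = 351.5/1.299 = 270.5928 Hz.
f_beat = |270.5928 − 258.6| = 11.99 Hz.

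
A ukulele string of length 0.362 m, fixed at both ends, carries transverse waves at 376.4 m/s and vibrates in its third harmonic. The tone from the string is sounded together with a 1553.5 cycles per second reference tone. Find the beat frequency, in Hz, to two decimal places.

For a string fixed at both ends, f_n = n·v/(2L) = 3·376.4/(2·0.362) = 1559.6685 Hz.
f_beat = |1559.6685 − 1553.5| = 6.17 Hz.

6.17 Hz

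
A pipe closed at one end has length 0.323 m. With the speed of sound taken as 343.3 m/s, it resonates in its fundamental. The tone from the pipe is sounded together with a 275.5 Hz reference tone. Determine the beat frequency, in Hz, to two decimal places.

Closed pipe (odd harmonics): f_n = n·v/(4L) = 1·343.3/(4·0.323) = 265.7121 Hz.
f_beat = |265.7121 − 275.5| = 9.79 Hz.

9.79 Hz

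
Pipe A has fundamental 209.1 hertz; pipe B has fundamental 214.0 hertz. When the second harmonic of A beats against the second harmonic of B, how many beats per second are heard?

9.8 Hz

Second harmonic of the first: 2·209.1 = 418.2 Hz.
Second harmonic of the second: 2·214.0 = 428.0 Hz.
f_beat = |418.2 − 428.0| = 9.8 Hz.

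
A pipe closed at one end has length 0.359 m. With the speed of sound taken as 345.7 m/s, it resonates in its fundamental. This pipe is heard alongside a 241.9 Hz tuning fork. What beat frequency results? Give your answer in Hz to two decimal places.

Closed pipe (odd harmonics): f_n = n·v/(4L) = 1·345.7/(4·0.359) = 240.7382 Hz.
f_beat = |240.7382 − 241.9| = 1.16 Hz.

1.16 Hz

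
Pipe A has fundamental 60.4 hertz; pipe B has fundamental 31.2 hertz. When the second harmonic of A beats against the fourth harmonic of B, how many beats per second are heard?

Second harmonic of the first: 2·60.4 = 120.8 Hz.
Fourth harmonic of the second: 4·31.2 = 124.8 Hz.
f_beat = |120.8 − 124.8| = 4.0 Hz.

4.0 Hz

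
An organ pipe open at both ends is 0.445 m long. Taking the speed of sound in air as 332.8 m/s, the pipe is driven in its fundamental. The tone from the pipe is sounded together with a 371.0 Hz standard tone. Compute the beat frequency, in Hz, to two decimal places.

Open pipe: f_n = n·v/(2L) = 1·332.8/(2·0.445) = 373.9326 Hz.
f_beat = |373.9326 − 371.0| = 2.93 Hz.

2.93 Hz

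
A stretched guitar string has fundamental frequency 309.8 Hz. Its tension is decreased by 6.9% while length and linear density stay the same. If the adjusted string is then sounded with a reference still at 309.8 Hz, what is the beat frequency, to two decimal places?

For a string, f ∝ √T, so the new frequency is 309.8·√0.931 = 298.9209 Hz.
f_beat = |298.9209 − 309.8| = 10.88 Hz.

10.88 Hz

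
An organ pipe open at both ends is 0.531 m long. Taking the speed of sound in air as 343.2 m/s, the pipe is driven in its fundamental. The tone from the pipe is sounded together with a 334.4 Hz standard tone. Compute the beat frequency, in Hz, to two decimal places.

11.24 Hz

Open pipe: f_n = n·v/(2L) = 1·343.2/(2·0.531) = 323.1638 Hz.
f_beat = |323.1638 − 334.4| = 11.24 Hz.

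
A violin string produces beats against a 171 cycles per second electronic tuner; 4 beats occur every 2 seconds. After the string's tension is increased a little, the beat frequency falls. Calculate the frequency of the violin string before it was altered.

169 Hz

Beat frequency = 4/2 = 2 Hz.
|f − 171| = 2, so the violin string was at either 169 Hz or 173 Hz.
Higher tension means higher frequency; the adjustment raises the violin string's frequency.
The beat rate fell, so the adjustment moved the violin string toward 171 Hz — it must have started below the reference.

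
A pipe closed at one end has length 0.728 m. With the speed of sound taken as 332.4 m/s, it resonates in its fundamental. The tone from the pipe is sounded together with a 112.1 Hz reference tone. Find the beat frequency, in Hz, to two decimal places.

Closed pipe (odd harmonics): f_n = n·v/(4L) = 1·332.4/(4·0.728) = 114.1484 Hz.
f_beat = |114.1484 − 112.1| = 2.05 Hz.

2.05 Hz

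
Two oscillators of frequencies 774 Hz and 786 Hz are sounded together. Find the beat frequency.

12 Hz

f_beat = |f₁ − f₂|.
|774 − 786| = 12 Hz.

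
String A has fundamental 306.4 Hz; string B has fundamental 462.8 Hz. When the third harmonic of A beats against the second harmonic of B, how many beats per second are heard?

6.4 Hz

Third harmonic of the first: 3·306.4 = 919.2 Hz.
Second harmonic of the second: 2·462.8 = 925.6 Hz.
f_beat = |919.2 − 925.6| = 6.4 Hz.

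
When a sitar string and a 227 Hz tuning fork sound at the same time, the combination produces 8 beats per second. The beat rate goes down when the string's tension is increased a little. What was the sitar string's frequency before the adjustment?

|f − 227| = 8, so the sitar string was at either 219 Hz or 235 Hz.
Higher tension means higher frequency; the adjustment raises the sitar string's frequency.
The beat rate fell, so the adjustment moved the sitar string toward 227 Hz — it must have started below the reference.

219 Hz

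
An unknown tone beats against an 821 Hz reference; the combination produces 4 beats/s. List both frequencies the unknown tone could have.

|f − 821| = 4, so f = 821 ± 4.

817 Hz or 825 Hz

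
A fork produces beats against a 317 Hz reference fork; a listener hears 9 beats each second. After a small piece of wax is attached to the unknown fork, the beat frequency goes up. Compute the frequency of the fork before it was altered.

|f − 317| = 9, so the fork was at either 308 Hz or 326 Hz.
Loading a fork with wax lowers its frequency; the adjustment lowers the fork's frequency.
The beat rate rose, so the adjustment moved the fork further from 317 Hz — it was already below the reference.

308 Hz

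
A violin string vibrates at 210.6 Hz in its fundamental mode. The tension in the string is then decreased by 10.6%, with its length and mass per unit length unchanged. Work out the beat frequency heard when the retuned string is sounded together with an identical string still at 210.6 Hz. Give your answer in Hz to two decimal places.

11.47 Hz

For a string, f ∝ √T, so the new frequency is 210.6·√0.894 = 199.1256 Hz.
f_beat = |199.1256 − 210.6| = 11.47 Hz.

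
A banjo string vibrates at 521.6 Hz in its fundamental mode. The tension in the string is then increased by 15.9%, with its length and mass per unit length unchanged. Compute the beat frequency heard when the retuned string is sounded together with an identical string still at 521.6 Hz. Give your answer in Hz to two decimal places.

39.94 Hz

For a string, f ∝ √T, so the new frequency is 521.6·√1.159 = 561.5382 Hz.
f_beat = |561.5382 − 521.6| = 39.94 Hz.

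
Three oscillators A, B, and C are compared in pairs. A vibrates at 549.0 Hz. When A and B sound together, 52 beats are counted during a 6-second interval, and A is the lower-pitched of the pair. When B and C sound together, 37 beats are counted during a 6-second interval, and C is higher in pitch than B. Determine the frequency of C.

563.8333 Hz

A–B: Beat frequency = 52/6 = 8.6667 Hz.
B is above A, so f_B = 549.0 + 8.6667 = 557.6667 Hz.
B–C: Beat frequency = 37/6 = 6.1667 Hz.
C is above B, so f_C = 557.6667 + 6.1667 = 563.8333 Hz.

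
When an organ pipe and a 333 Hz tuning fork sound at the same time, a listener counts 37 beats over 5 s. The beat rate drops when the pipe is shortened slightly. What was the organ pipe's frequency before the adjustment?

Beat frequency = 37/5 = 7.4 Hz.
|f − 333| = 7.4, so the organ pipe was at either 325.6 Hz or 340.4 Hz.
A shorter pipe has a higher fundamental; the adjustment raises the organ pipe's frequency.
The beat rate fell, so the adjustment moved the organ pipe toward 333 Hz — it must have started below the reference.

325.6 Hz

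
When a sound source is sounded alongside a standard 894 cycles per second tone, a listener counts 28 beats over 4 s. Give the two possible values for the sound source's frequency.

887 Hz or 901 Hz

Beat frequency = 28/4 = 7 Hz.
|f − 894| = 7, so f = 894 ± 7.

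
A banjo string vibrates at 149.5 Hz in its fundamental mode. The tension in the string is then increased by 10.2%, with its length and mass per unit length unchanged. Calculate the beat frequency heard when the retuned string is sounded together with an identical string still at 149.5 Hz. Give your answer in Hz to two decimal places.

For a string, f ∝ √T, so the new frequency is 149.5·√1.102 = 156.9394 Hz.
f_beat = |156.9394 − 149.5| = 7.44 Hz.

7.44 Hz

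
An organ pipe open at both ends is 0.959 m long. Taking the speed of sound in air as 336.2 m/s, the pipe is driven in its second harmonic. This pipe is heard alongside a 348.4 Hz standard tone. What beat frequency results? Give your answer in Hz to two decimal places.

2.17 Hz

Open pipe: f_n = n·v/(2L) = 2·336.2/(2·0.959) = 350.5735 Hz.
f_beat = |350.5735 − 348.4| = 2.17 Hz.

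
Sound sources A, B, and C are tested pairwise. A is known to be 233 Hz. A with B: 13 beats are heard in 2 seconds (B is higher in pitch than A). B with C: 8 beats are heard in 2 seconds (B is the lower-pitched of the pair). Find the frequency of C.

243.5 Hz

A–B: Beat frequency = 13/2 = 6.5 Hz.
B is above A, so f_B = 233 + 6.5 = 239.5 Hz.
B–C: Beat frequency = 8/2 = 4 Hz.
C is above B, so f_C = 239.5 + 4 = 243.5 Hz.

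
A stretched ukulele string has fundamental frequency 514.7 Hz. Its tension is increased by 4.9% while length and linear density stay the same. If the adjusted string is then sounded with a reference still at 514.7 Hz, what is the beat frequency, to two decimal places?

12.46 Hz

For a string, f ∝ √T, so the new frequency is 514.7·√1.049 = 527.1593 Hz.
f_beat = |527.1593 − 514.7| = 12.46 Hz.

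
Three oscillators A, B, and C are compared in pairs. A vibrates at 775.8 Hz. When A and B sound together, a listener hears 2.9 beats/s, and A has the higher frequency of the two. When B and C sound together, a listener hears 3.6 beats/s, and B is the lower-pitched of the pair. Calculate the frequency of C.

B is below A, so f_B = 775.8 − 2.9 = 772.9 Hz.
C is above B, so f_C = 772.9 + 3.6 = 776.5 Hz.

776.5 Hz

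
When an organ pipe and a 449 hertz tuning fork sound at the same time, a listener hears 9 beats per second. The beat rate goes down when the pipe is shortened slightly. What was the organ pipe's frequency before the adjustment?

|f − 449| = 9, so the organ pipe was at either 440 Hz or 458 Hz.
A shorter pipe has a higher fundamental; the adjustment raises the organ pipe's frequency.
The beat rate fell, so the adjustment moved the organ pipe toward 449 Hz — it must have started below the reference.

440 Hz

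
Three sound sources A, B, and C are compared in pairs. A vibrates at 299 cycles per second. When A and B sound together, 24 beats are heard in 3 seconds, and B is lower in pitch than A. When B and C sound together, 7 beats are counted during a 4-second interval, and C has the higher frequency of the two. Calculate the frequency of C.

292.75 Hz

A–B: Beat frequency = 24/3 = 8 Hz.
B is below A, so f_B = 299 − 8 = 291 Hz.
B–C: Beat frequency = 7/4 = 1.75 Hz.
C is above B, so f_C = 291 + 1.75 = 292.75 Hz.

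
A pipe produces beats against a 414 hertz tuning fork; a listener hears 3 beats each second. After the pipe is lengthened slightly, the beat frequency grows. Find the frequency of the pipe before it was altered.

411 Hz

|f − 414| = 3, so the pipe was at either 411 Hz or 417 Hz.
A longer pipe has a lower fundamental; the adjustment lowers the pipe's frequency.
The beat rate rose, so the adjustment moved the pipe further from 414 Hz — it was already below the reference.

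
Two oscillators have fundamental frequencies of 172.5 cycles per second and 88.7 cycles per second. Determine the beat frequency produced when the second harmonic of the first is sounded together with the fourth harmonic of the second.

Second harmonic of the first: 2·172.5 = 345.0 Hz.
Fourth harmonic of the second: 4·88.7 = 354.8 Hz.
f_beat = |345.0 − 354.8| = 9.8 Hz.

9.8 Hz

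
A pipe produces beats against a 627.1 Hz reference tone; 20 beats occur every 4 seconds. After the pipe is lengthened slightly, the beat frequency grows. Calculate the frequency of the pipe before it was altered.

Beat frequency = 20/4 = 5 Hz.
|f − 627.1| = 5, so the pipe was at either 622.1 Hz or 632.1 Hz.
A longer pipe has a lower fundamental; the adjustment lowers the pipe's frequency.
The beat rate rose, so the adjustment moved the pipe further from 627.1 Hz — it was already below the reference.

622.1 Hz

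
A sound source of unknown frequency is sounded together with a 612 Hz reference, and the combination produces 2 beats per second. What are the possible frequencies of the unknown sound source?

610 Hz or 614 Hz

|f − 612| = 2, so f = 612 ± 2.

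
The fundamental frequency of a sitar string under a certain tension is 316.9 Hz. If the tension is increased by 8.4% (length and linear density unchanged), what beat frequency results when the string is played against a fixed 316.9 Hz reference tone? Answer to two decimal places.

13.04 Hz

For a string, f ∝ √T, so the new frequency is 316.9·√1.084 = 329.9415 Hz.
f_beat = |329.9415 − 316.9| = 13.04 Hz.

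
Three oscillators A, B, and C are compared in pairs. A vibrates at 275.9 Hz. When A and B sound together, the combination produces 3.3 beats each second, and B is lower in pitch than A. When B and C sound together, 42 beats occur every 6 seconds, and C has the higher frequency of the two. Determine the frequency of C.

B is below A, so f_B = 275.9 − 3.3 = 272.6 Hz.
B–C: Beat frequency = 42/6 = 7 Hz.
C is above B, so f_C = 272.6 + 7 = 279.6 Hz.

279.6 Hz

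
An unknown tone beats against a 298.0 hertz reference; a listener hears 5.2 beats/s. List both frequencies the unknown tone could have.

|f − 298.0| = 5.2, so f = 298.0 ± 5.2.

292.8 Hz or 303.2 Hz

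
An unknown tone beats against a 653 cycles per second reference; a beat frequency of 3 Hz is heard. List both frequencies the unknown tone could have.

|f − 653| = 3, so f = 653 ± 3.

650 Hz or 656 Hz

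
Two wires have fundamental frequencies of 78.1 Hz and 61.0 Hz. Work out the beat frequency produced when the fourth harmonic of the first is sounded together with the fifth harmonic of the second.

7.4 Hz

Fourth harmonic of the first: 4·78.1 = 312.4 Hz.
Fifth harmonic of the second: 5·61.0 = 305.0 Hz.
f_beat = |312.4 − 305.0| = 7.4 Hz.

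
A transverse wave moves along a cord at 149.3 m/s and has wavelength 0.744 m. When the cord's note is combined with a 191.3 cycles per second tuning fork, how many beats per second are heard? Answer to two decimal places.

9.37 Hz

Source frequency f = v/λ = 149.3/0.744 = 200.6720 Hz.
f_beat = |200.6720 − 191.3| = 9.37 Hz.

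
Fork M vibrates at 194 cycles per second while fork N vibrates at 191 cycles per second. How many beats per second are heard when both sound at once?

The beat frequency equals the magnitude of the frequency difference.
|194 − 191| = 3 Hz.

3 Hz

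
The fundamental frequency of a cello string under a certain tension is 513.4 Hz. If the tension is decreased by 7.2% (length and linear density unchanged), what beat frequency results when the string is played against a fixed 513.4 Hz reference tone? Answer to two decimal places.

18.83 Hz

For a string, f ∝ √T, so the new frequency is 513.4·√0.928 = 494.5724 Hz.
f_beat = |494.5724 − 513.4| = 18.83 Hz.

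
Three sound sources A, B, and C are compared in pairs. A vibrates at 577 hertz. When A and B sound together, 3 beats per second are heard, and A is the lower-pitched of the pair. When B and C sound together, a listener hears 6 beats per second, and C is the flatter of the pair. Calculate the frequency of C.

B is above A, so f_B = 577 + 3 = 580 Hz.
C is below B, so f_C = 580 − 6 = 574 Hz.

574 Hz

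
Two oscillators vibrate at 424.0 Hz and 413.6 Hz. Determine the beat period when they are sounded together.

f_beat = |424.0 − 413.6| = 10.4 Hz.
Beat period T = 1 / f_beat = 1 / 10.4 s.

0.096 s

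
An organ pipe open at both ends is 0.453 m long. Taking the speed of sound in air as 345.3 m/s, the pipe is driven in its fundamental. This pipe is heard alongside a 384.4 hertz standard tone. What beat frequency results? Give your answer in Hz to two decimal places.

Open pipe: f_n = n·v/(2L) = 1·345.3/(2·0.453) = 381.1258 Hz.
f_beat = |381.1258 − 384.4| = 3.27 Hz.

3.27 Hz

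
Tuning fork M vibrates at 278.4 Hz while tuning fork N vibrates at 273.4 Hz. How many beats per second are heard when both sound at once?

5 Hz

Beats arise from superposition of two nearby frequencies; the beat rate is |f₁ − f₂|.
|278.4 − 273.4| = 5 Hz.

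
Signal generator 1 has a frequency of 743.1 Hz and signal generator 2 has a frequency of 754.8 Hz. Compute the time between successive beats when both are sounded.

0.085 s

f_beat = |743.1 − 754.8| = 11.7 Hz.
Beat period T = 1 / f_beat = 1 / 11.7 s.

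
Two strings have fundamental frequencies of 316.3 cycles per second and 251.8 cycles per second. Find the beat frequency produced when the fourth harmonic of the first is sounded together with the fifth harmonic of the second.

6.2 Hz

Fourth harmonic of the first: 4·316.3 = 1265.2 Hz.
Fifth harmonic of the second: 5·251.8 = 1259.0 Hz.
f_beat = |1265.2 − 1259.0| = 6.2 Hz.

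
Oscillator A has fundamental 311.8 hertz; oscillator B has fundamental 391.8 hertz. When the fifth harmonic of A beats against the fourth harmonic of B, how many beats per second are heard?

8.2 Hz

Fifth harmonic of the first: 5·311.8 = 1559.0 Hz.
Fourth harmonic of the second: 4·391.8 = 1567.2 Hz.
f_beat = |1559.0 − 1567.2| = 8.2 Hz.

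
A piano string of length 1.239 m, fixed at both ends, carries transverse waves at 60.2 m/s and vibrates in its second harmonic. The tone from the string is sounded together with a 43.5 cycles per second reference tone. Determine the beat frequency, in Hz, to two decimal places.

For a string fixed at both ends, f_n = n·v/(2L) = 2·60.2/(2·1.239) = 48.5876 Hz.
f_beat = |48.5876 − 43.5| = 5.09 Hz.

5.09 Hz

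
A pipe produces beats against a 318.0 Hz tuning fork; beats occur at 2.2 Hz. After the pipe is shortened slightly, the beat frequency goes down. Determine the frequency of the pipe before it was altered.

315.8 Hz

|f − 318.0| = 2.2, so the pipe was at either 315.8 Hz or 320.2 Hz.
A shorter pipe has a higher fundamental; the adjustment raises the pipe's frequency.
The beat rate fell, so the adjustment moved the pipe toward 318.0 Hz — it must have started below the reference.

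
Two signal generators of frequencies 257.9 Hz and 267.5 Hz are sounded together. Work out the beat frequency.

9.6 Hz

Beats arise from superposition of two nearby frequencies; the beat rate is |f₁ − f₂|.
|257.9 − 267.5| = 9.6 Hz.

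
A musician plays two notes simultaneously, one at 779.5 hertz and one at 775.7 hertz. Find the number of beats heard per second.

The beat frequency equals the magnitude of the frequency difference.
|779.5 − 775.7| = 3.8 Hz.

3.8 Hz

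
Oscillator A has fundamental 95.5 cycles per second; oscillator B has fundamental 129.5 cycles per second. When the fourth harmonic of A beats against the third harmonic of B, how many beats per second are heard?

Fourth harmonic of the first: 4·95.5 = 382.0 Hz.
Third harmonic of the second: 3·129.5 = 388.5 Hz.
f_beat = |382.0 − 388.5| = 6.5 Hz.

6.5 Hz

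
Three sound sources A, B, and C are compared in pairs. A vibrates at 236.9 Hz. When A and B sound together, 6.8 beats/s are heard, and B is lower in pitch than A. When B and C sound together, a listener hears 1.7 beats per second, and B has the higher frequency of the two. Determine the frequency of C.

B is below A, so f_B = 236.9 − 6.8 = 230.1 Hz.
C is below B, so f_C = 230.1 − 1.7 = 228.4 Hz.

228.4 Hz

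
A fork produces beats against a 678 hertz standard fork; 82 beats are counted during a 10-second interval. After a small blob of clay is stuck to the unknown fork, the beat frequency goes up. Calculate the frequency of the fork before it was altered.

Beat frequency = 82/10 = 8.2 Hz.
|f − 678| = 8.2, so the fork was at either 669.8 Hz or 686.2 Hz.
Adding mass to a fork lowers its frequency; the adjustment lowers the fork's frequency.
The beat rate rose, so the adjustment moved the fork further from 678 Hz — it was already below the reference.

669.8 Hz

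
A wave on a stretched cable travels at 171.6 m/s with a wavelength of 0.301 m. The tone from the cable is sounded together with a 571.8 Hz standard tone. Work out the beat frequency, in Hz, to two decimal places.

1.70 Hz

Source frequency f = v/λ = 171.6/0.301 = 570.0997 Hz.
f_beat = |570.0997 − 571.8| = 1.70 Hz.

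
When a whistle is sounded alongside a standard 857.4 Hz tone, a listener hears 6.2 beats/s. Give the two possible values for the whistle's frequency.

|f − 857.4| = 6.2, so f = 857.4 ± 6.2.

851.2 Hz or 863.6 Hz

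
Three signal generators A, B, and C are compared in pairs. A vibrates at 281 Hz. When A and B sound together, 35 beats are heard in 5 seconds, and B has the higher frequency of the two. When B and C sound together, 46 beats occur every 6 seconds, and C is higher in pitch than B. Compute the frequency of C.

295.6667 Hz

A–B: Beat frequency = 35/5 = 7 Hz.
B is above A, so f_B = 281 + 7 = 288 Hz.
B–C: Beat frequency = 46/6 = 7.6667 Hz.
C is above B, so f_C = 288 + 7.6667 = 295.6667 Hz.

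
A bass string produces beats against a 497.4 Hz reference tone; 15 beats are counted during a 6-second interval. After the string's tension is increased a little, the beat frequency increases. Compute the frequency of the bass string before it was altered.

499.9 Hz

Beat frequency = 15/6 = 2.5 Hz.
|f − 497.4| = 2.5, so the bass string was at either 494.9 Hz or 499.9 Hz.
Higher tension means higher frequency; the adjustment raises the bass string's frequency.
The beat rate rose, so the adjustment moved the bass string further from 497.4 Hz — it was already above the reference.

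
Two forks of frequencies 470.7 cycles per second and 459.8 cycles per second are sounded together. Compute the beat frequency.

The beat frequency equals the magnitude of the frequency difference.
|470.7 − 459.8| = 10.9 Hz.

10.9 Hz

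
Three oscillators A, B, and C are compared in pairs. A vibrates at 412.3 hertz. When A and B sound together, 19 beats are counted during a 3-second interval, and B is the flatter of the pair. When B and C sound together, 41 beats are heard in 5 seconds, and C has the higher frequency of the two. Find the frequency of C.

A–B: Beat frequency = 19/3 = 6.3333 Hz.
B is below A, so f_B = 412.3 − 6.3333 = 405.9667 Hz.
B–C: Beat frequency = 41/5 = 8.2 Hz.
C is above B, so f_C = 405.9667 + 8.2 = 414.1667 Hz.

414.1667 Hz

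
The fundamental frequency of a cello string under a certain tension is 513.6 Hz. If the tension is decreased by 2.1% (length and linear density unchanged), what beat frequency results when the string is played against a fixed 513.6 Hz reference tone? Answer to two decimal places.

For a string, f ∝ √T, so the new frequency is 513.6·√0.979 = 508.1786 Hz.
f_beat = |508.1786 − 513.6| = 5.42 Hz.

5.42 Hz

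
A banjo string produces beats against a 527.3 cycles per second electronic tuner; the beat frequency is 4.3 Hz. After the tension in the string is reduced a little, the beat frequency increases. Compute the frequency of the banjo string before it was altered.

|f − 527.3| = 4.3, so the banjo string was at either 523 Hz or 531.6 Hz.
Lower tension means lower frequency; the adjustment lowers the banjo string's frequency.
The beat rate rose, so the adjustment moved the banjo string further from 527.3 Hz — it was already below the reference.

523 Hz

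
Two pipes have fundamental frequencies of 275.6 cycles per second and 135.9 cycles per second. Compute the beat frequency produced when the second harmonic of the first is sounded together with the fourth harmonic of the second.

Second harmonic of the first: 2·275.6 = 551.2 Hz.
Fourth harmonic of the second: 4·135.9 = 543.6 Hz.
f_beat = |551.2 − 543.6| = 7.6 Hz.

7.6 Hz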